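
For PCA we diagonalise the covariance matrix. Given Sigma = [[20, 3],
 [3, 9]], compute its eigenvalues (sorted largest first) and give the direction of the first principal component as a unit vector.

Step 1 — characteristic polynomial of 2×2 Sigma:
  det(Sigma - λI) = λ² - trace · λ + det = 0.
  trace = 20 + 9 = 29, det = 20·9 - (3)² = 171.
Step 2 — discriminant:
  Δ = trace² - 4·det = 841 - 684 = 157.
Step 3 — eigenvalues:
  λ = (trace ± √Δ)/2 = (29 ± 12.53)/2,
  λ_1 = 20.765,  λ_2 = 8.235.

Step 4 — unit eigenvector for λ_1: solve (Sigma - λ_1 I)v = 0. First row:
  (20 - 20.765)·v_x + (3)·v_y = 0, i.e. (-0.765)·v_x + (3)·v_y = 0,
  so v ∝ (b, λ_1 - a) = (3, 0.765) = u.
  ||u|| = √((3)² + (0.765)²) = √(9.5852) ≈ 3.096,
  v_1 = u/||u|| ≈ (0.969, 0.2471) (||v_1|| = 1).

λ_1 = 20.765,  λ_2 = 8.235;  v_1 ≈ (0.969, 0.2471)


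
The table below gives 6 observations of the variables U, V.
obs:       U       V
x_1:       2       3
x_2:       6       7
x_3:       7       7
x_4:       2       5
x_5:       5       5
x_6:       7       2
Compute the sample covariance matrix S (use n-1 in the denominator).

Step 1 — column means:
  mean(U) = (2 + 6 + 7 + 2 + 5 + 7) / 6 = 29/6 = 4.8333
  mean(V) = (3 + 7 + 7 + 5 + 5 + 2) / 6 = 29/6 = 4.8333

Step 2 — sample covariance S[i,j] = (1/(n-1)) · Σ_k (x_{k,i} - mean_i) · (x_{k,j} - mean_j), with n-1 = 5.
  S[U,U] = ((-2.8333)·(-2.8333) + (1.1667)·(1.1667) + (2.1667)·(2.1667) + (-2.8333)·(-2.8333) + (0.1667)·(0.1667) + (2.1667)·(2.1667)) / 5 = 26.8333/5 = 5.3667
  S[U,V] = ((-2.8333)·(-1.8333) + (1.1667)·(2.1667) + (2.1667)·(2.1667) + (-2.8333)·(0.1667) + (0.1667)·(0.1667) + (2.1667)·(-2.8333)) / 5 = 5.8333/5 = 1.1667
  S[V,V] = ((-1.8333)·(-1.8333) + (2.1667)·(2.1667) + (2.1667)·(2.1667) + (0.1667)·(0.1667) + (0.1667)·(0.1667) + (-2.8333)·(-2.8333)) / 5 = 20.8333/5 = 4.1667

S is symmetric (S[j,i] = S[i,j]). Assembling:

S = [[5.3667, 1.1667],
 [1.1667, 4.1667]]


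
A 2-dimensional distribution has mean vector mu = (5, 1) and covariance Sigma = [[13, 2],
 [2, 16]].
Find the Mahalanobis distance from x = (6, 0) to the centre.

Step 1 — centre the observation: (x - mu) = (1, -1).

Step 2 — invert Sigma. det(Sigma) = 13·16 - (2)² = 204.
  Sigma^{-1} = (1/det) · [[d, -b], [-b, a]] = [[0.0784, -0.0098],
 [-0.0098, 0.0637]].

Step 3 — form the quadratic (x - mu)^T · Sigma^{-1} · (x - mu):
  Sigma^{-1} · (x - mu) = (0.0882, -0.0735).
  (x - mu)^T · [Sigma^{-1} · (x - mu)] = (1)·(0.0882) + (-1)·(-0.0735) = 0.1618.

Step 4 — take square root: d = √(0.1618) ≈ 0.4022.

d(x, mu) = √(0.1618) ≈ 0.4022


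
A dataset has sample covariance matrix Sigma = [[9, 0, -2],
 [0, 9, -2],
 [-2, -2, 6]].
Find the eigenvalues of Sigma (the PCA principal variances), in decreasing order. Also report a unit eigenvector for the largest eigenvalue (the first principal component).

Step 1 — characteristic polynomial p(λ) = det(λI - Sigma) = λ³ - tr·λ² + c_1·λ - det, where tr = trace, c_1 = sum of the principal 2×2 minors, det = det(Sigma):
  tr = 9 + 9 + 6 = 24,
  c_1 = (9·9 - (0)²) + (9·6 - (-2)²) + (9·6 - (-2)²) = 81 + 50 + 50 = 181,
  det = 9·(9·6 - (-2)²) - (0)·((0)·6 - (-2)·(-2)) + (-2)·((0)·(-2) - 9·(-2)) = 9·(50) - (0)·(-4) + (-2)·(18) = 414.
  So p(λ) = λ³ - 24λ² + 181λ - 414.
Step 2 — look for an integer root (rational root theorem: any rational root is an integer divisor of 414). Testing λ = 9:
  p(9) = 729 - 1944 + 1629 - 414 = 0  ✓
  Dividing out (λ - 9): p(λ) = (λ - 9)(λ² - 15λ + 46).
Step 3 — remaining eigenvalues from the quadratic λ² - 15λ + 46 = 0:
  Δ = 15² - 4·46 = 225 - 184 = 41,  λ = (15 ± √41)/2 = (15 ± 6.4031)/2 ≈ 10.7016 or 4.2984.
  Sorted: λ_1 = 10.7016,  λ_2 = 9,  λ_3 = 4.2984  (check: sum = 24 = tr ✓).

Step 4 — unit eigenvector for λ_1 ≈ 10.7016: v spans the null space of (Sigma - λ_1 I), whose rows are
  r_1 = (-1.7016, 0, -2),  r_2 = (0, -1.7016, -2),  r_3 = (-2, -2, -4.7016).
  v is orthogonal to every row, so take v ∝ r_1 × r_2 = ((0)·(-2) - (-2)·(-1.7016), (-2)·(0) - (-1.7016)·(-2), (-1.7016)·(-1.7016) - (0)·(0)) ≈ (-3.4031, -3.4031, 2.8953).
  Rescale (multiply by -1 so the first nonzero entry is positive): u = (3.4031, 3.4031, -2.8953).
  ||u|| = √((3.4031)² + (3.4031)² + (-2.8953)²) = √(31.5454) ≈ 5.6165,  v_1 = u/||u|| ≈ (0.6059, 0.6059, -0.5155) (||v_1|| = 1).

λ_1 = 10.7016,  λ_2 = 9,  λ_3 = 4.2984;  v_1 ≈ (0.6059, 0.6059, -0.5155)


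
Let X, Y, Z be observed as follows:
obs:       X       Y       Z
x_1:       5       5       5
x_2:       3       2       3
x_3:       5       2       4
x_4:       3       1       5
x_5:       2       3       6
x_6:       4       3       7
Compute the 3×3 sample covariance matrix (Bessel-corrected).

Step 1 — column means:
  mean(X) = (5 + 3 + 5 + 3 + 2 + 4) / 6 = 22/6 = 3.6667
  mean(Y) = (5 + 2 + 2 + 1 + 3 + 3) / 6 = 16/6 = 2.6667
  mean(Z) = (5 + 3 + 4 + 5 + 6 + 7) / 6 = 30/6 = 5

Step 2 — sample covariance S[i,j] = (1/(n-1)) · Σ_k (x_{k,i} - mean_i) · (x_{k,j} - mean_j), with n-1 = 5.
  S[X,X] = ((1.3333)·(1.3333) + (-0.6667)·(-0.6667) + (1.3333)·(1.3333) + (-0.6667)·(-0.6667) + (-1.6667)·(-1.6667) + (0.3333)·(0.3333)) / 5 = 7.3333/5 = 1.4667
  S[X,Y] = ((1.3333)·(2.3333) + (-0.6667)·(-0.6667) + (1.3333)·(-0.6667) + (-0.6667)·(-1.6667) + (-1.6667)·(0.3333) + (0.3333)·(0.3333)) / 5 = 3.3333/5 = 0.6667
  S[X,Z] = ((1.3333)·(0) + (-0.6667)·(-2) + (1.3333)·(-1) + (-0.6667)·(0) + (-1.6667)·(1) + (0.3333)·(2)) / 5 = -1/5 = -0.2
  S[Y,Y] = ((2.3333)·(2.3333) + (-0.6667)·(-0.6667) + (-0.6667)·(-0.6667) + (-1.6667)·(-1.6667) + (0.3333)·(0.3333) + (0.3333)·(0.3333)) / 5 = 9.3333/5 = 1.8667
  S[Y,Z] = ((2.3333)·(0) + (-0.6667)·(-2) + (-0.6667)·(-1) + (-1.6667)·(0) + (0.3333)·(1) + (0.3333)·(2)) / 5 = 3/5 = 0.6
  S[Z,Z] = ((0)·(0) + (-2)·(-2) + (-1)·(-1) + (0)·(0) + (1)·(1) + (2)·(2)) / 5 = 10/5 = 2

S is symmetric (S[j,i] = S[i,j]). Assembling:

S = [[1.4667, 0.6667, -0.2],
 [0.6667, 1.8667, 0.6],
 [-0.2, 0.6, 2]]


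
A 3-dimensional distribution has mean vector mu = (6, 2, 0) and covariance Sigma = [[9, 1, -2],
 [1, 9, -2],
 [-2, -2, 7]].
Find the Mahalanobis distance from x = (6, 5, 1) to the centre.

Step 1 — centre the observation: (x - mu) = (0, 3, 1).

Step 2 — invert Sigma (cofactor / det for 3×3, or solve directly):
  Sigma^{-1} = [[0.119, -0.006, 0.0323],
 [-0.006, 0.119, 0.0323],
 [0.0323, 0.0323, 0.1613]].

Step 3 — form the quadratic (x - mu)^T · Sigma^{-1} · (x - mu):
  Sigma^{-1} · (x - mu) = (0.0141, 0.3891, 0.2581).
  (x - mu)^T · [Sigma^{-1} · (x - mu)] = (0)·(0.0141) + (3)·(0.3891) + (1)·(0.2581) = 1.4254.

Step 4 — take square root: d = √(1.4254) ≈ 1.1939.

d(x, mu) = √(1.4254) ≈ 1.1939


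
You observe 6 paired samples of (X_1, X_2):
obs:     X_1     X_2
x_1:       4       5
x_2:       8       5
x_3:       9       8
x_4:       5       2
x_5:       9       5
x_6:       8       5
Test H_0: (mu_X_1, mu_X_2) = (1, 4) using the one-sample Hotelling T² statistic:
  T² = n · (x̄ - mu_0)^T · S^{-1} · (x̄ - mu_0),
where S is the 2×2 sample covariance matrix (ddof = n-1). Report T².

Step 1 — sample mean vector:
  mean(X_1) = (4 + 8 + 9 + 5 + 9 + 8) / 6 = 43/6 = 7.1667
  mean(X_2) = (5 + 5 + 8 + 2 + 5 + 5) / 6 = 30/6 = 5
  x̄ = (7.1667, 5),  deviation x̄ - mu_0 = (7.1667, 5) - (1, 4) = (6.1667, 1).

Step 2 — sample covariance matrix, S[i,j] = (1/(n-1)) · Σ_k (x_{k,i} - mean_i) · (x_{k,j} - mean_j), divisor n-1 = 5:
  S[X_1,X_1] = ((-3.1667)·(-3.1667) + (0.8333)·(0.8333) + (1.8333)·(1.8333) + (-2.1667)·(-2.1667) + (1.8333)·(1.8333) + (0.8333)·(0.8333)) / 5 = 22.8333/5 = 4.5667
  S[X_1,X_2] = ((-3.1667)·(0) + (0.8333)·(0) + (1.8333)·(3) + (-2.1667)·(-3) + (1.8333)·(0) + (0.8333)·(0)) / 5 = 12/5 = 2.4
  S[X_2,X_2] = ((0)·(0) + (0)·(0) + (3)·(3) + (-3)·(-3) + (0)·(0) + (0)·(0)) / 5 = 18/5 = 3.6
  S = [[4.5667, 2.4],
 [2.4, 3.6]].

Step 3 — invert S. det(S) = 4.5667·3.6 - (2.4)² = 10.68.
  S^{-1} = (1/det) · [[d, -b], [-b, a]] = [[0.3371, -0.2247],
 [-0.2247, 0.4276]].

Step 4 — quadratic form (x̄ - mu_0)^T · S^{-1} · (x̄ - mu_0):
  S^{-1} · (x̄ - mu_0) = (1.8539, -0.9582),
  (x̄ - mu_0)^T · [...] = (6.1667)·(1.8539) + (1)·(-0.9582) = 10.4744.

Step 5 — scale by n: T² = 6 · 10.4744 = 62.8464.

T² ≈ 62.8464


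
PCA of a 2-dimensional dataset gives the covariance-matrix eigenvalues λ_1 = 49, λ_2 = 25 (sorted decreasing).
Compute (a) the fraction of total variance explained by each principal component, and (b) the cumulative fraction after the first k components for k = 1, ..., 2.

Step 1 — total variance = trace(Sigma) = Σ λ_i = 49 + 25 = 74.

Step 2 — fraction explained by component i = λ_i / Σ λ:
  PC1: 49/74 = 0.6622
  PC2: 25/74 = 0.3378

Step 3 — cumulative fraction after k components = (λ_1 + ... + λ_k) / Σ λ:
  k = 1: 49/74 = 0.6622
  k = 2: (49 + 25)/74 = 74/74 = 1

Summary (fraction, with percent):

explained: PC1 0.6622 (66.22%), PC2 0.3378 (33.78%);  cumulative: 0.6622, 1


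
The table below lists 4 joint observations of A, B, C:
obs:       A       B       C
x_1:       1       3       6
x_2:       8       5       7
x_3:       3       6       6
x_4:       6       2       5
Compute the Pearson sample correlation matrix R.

Step 1 — column means:
  mean(A) = (1 + 8 + 3 + 6) / 4 = 18/4 = 4.5
  mean(B) = (3 + 5 + 6 + 2) / 4 = 16/4 = 4
  mean(C) = (6 + 7 + 6 + 5) / 4 = 24/4 = 6

Step 2 — sample variances and covariances s[i,j] = (1/(n-1)) · Σ_k (x_{k,i} - mean_i) · (x_{k,j} - mean_j), with n-1 = 3:
  s[A,A] = ((-3.5)·(-3.5) + (3.5)·(3.5) + (-1.5)·(-1.5) + (1.5)·(1.5)) / 3 = 29/3 = 9.6667
  s[A,B] = ((-3.5)·(-1) + (3.5)·(1) + (-1.5)·(2) + (1.5)·(-2)) / 3 = 1/3 = 0.3333
  s[A,C] = ((-3.5)·(0) + (3.5)·(1) + (-1.5)·(0) + (1.5)·(-1)) / 3 = 2/3 = 0.6667
  s[B,B] = ((-1)·(-1) + (1)·(1) + (2)·(2) + (-2)·(-2)) / 3 = 10/3 = 3.3333
  s[B,C] = ((-1)·(0) + (1)·(1) + (2)·(0) + (-2)·(-1)) / 3 = 3/3 = 1
  s[C,C] = ((0)·(0) + (1)·(1) + (0)·(0) + (-1)·(-1)) / 3 = 2/3 = 0.6667
  Sample standard deviations s_i = √(s[i,i]):
  s(A) = √(9.6667) = 3.1091
  s(B) = √(3.3333) = 1.8257
  s(C) = √(0.6667) = 0.8165

Step 3 — r_{ij} = s_{ij} / (s_i · s_j):
  r[A,A] = 1 (diagonal).
  r[A,B] = 0.3333 / (3.1091 · 1.8257) = 0.3333 / 5.6765 = 0.0587
  r[A,C] = 0.6667 / (3.1091 · 0.8165) = 0.6667 / 2.5386 = 0.2626
  r[B,B] = 1 (diagonal).
  r[B,C] = 1 / (1.8257 · 0.8165) = 1 / 1.4907 = 0.6708
  r[C,C] = 1 (diagonal).

R is symmetric with unit diagonal. Assembling:

R = [[1, 0.0587, 0.2626],
 [0.0587, 1, 0.6708],
 [0.2626, 0.6708, 1]]


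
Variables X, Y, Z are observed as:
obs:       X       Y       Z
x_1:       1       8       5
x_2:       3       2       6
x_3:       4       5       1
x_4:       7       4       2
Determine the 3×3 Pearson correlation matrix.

Step 1 — column means:
  mean(X) = (1 + 3 + 4 + 7) / 4 = 15/4 = 3.75
  mean(Y) = (8 + 2 + 5 + 4) / 4 = 19/4 = 4.75
  mean(Z) = (5 + 6 + 1 + 2) / 4 = 14/4 = 3.5

Step 2 — sample variances and covariances s[i,j] = (1/(n-1)) · Σ_k (x_{k,i} - mean_i) · (x_{k,j} - mean_j), with n-1 = 3:
  s[X,X] = ((-2.75)·(-2.75) + (-0.75)·(-0.75) + (0.25)·(0.25) + (3.25)·(3.25)) / 3 = 18.75/3 = 6.25
  s[X,Y] = ((-2.75)·(3.25) + (-0.75)·(-2.75) + (0.25)·(0.25) + (3.25)·(-0.75)) / 3 = -9.25/3 = -3.0833
  s[X,Z] = ((-2.75)·(1.5) + (-0.75)·(2.5) + (0.25)·(-2.5) + (3.25)·(-1.5)) / 3 = -11.5/3 = -3.8333
  s[Y,Y] = ((3.25)·(3.25) + (-2.75)·(-2.75) + (0.25)·(0.25) + (-0.75)·(-0.75)) / 3 = 18.75/3 = 6.25
  s[Y,Z] = ((3.25)·(1.5) + (-2.75)·(2.5) + (0.25)·(-2.5) + (-0.75)·(-1.5)) / 3 = -1.5/3 = -0.5
  s[Z,Z] = ((1.5)·(1.5) + (2.5)·(2.5) + (-2.5)·(-2.5) + (-1.5)·(-1.5)) / 3 = 17/3 = 5.6667
  Sample standard deviations s_i = √(s[i,i]):
  s(X) = √(6.25) = 2.5
  s(Y) = √(6.25) = 2.5
  s(Z) = √(5.6667) = 2.3805

Step 3 — r_{ij} = s_{ij} / (s_i · s_j):
  r[X,X] = 1 (diagonal).
  r[X,Y] = -3.0833 / (2.5 · 2.5) = -3.0833 / 6.25 = -0.4933
  r[X,Z] = -3.8333 / (2.5 · 2.3805) = -3.8333 / 5.9512 = -0.6441
  r[Y,Y] = 1 (diagonal).
  r[Y,Z] = -0.5 / (2.5 · 2.3805) = -0.5 / 5.9512 = -0.084
  r[Z,Z] = 1 (diagonal).

R is symmetric with unit diagonal. Assembling:

R = [[1, -0.4933, -0.6441],
 [-0.4933, 1, -0.084],
 [-0.6441, -0.084, 1]]


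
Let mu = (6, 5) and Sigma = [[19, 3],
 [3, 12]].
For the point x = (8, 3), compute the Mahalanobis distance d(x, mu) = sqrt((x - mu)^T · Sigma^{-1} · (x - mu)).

Step 1 — centre the observation: (x - mu) = (2, -2).

Step 2 — invert Sigma. det(Sigma) = 19·12 - (3)² = 219.
  Sigma^{-1} = (1/det) · [[d, -b], [-b, a]] = [[0.0548, -0.0137],
 [-0.0137, 0.0868]].

Step 3 — form the quadratic (x - mu)^T · Sigma^{-1} · (x - mu):
  Sigma^{-1} · (x - mu) = (0.137, -0.2009).
  (x - mu)^T · [Sigma^{-1} · (x - mu)] = (2)·(0.137) + (-2)·(-0.2009) = 0.6758.

Step 4 — take square root: d = √(0.6758) ≈ 0.8221.

d(x, mu) = √(0.6758) ≈ 0.8221


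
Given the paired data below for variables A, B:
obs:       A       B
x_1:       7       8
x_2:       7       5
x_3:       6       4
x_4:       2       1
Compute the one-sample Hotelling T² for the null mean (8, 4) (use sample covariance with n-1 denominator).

Step 1 — sample mean vector:
  mean(A) = (7 + 7 + 6 + 2) / 4 = 22/4 = 5.5
  mean(B) = (8 + 5 + 4 + 1) / 4 = 18/4 = 4.5
  x̄ = (5.5, 4.5),  deviation x̄ - mu_0 = (5.5, 4.5) - (8, 4) = (-2.5, 0.5).

Step 2 — sample covariance matrix, S[i,j] = (1/(n-1)) · Σ_k (x_{k,i} - mean_i) · (x_{k,j} - mean_j), divisor n-1 = 3:
  S[A,A] = ((1.5)·(1.5) + (1.5)·(1.5) + (0.5)·(0.5) + (-3.5)·(-3.5)) / 3 = 17/3 = 5.6667
  S[A,B] = ((1.5)·(3.5) + (1.5)·(0.5) + (0.5)·(-0.5) + (-3.5)·(-3.5)) / 3 = 18/3 = 6
  S[B,B] = ((3.5)·(3.5) + (0.5)·(0.5) + (-0.5)·(-0.5) + (-3.5)·(-3.5)) / 3 = 25/3 = 8.3333
  S = [[5.6667, 6],
 [6, 8.3333]].

Step 3 — invert S. det(S) = 5.6667·8.3333 - (6)² = 11.2222.
  S^{-1} = (1/det) · [[d, -b], [-b, a]] = [[0.7426, -0.5347],
 [-0.5347, 0.505]].

Step 4 — quadratic form (x̄ - mu_0)^T · S^{-1} · (x̄ - mu_0):
  S^{-1} · (x̄ - mu_0) = (-2.1238, 1.5891),
  (x̄ - mu_0)^T · [...] = (-2.5)·(-2.1238) + (0.5)·(1.5891) = 6.104.

Step 5 — scale by n: T² = 4 · 6.104 = 24.4158.

T² ≈ 24.4158


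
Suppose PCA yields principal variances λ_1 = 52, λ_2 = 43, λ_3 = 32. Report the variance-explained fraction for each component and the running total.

Step 1 — total variance = trace(Sigma) = Σ λ_i = 52 + 43 + 32 = 127.

Step 2 — fraction explained by component i = λ_i / Σ λ:
  PC1: 52/127 = 0.4094
  PC2: 43/127 = 0.3386
  PC3: 32/127 = 0.252

Step 3 — cumulative fraction after k components = (λ_1 + ... + λ_k) / Σ λ:
  k = 1: 52/127 = 0.4094
  k = 2: (52 + 43)/127 = 95/127 = 0.748
  k = 3: (52 + 43 + 32)/127 = 127/127 = 1

Summary (fraction, with percent):

explained: PC1 0.4094 (40.94%), PC2 0.3386 (33.86%), PC3 0.252 (25.2%);  cumulative: 0.4094, 0.748, 1


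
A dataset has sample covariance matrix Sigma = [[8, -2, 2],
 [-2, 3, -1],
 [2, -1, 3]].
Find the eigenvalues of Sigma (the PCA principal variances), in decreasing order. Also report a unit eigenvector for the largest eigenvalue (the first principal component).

Step 1 — characteristic polynomial p(λ) = det(λI - Sigma) = λ³ - tr·λ² + c_1·λ - det, where tr = trace, c_1 = sum of the principal 2×2 minors, det = det(Sigma):
  tr = 8 + 3 + 3 = 14,
  c_1 = (8·3 - (-2)²) + (8·3 - (2)²) + (3·3 - (-1)²) = 20 + 20 + 8 = 48,
  det = 8·(3·3 - (-1)²) - (-2)·((-2)·3 - (-1)·(2)) + (2)·((-2)·(-1) - 3·(2)) = 8·(8) - (-2)·(-4) + (2)·(-4) = 48.
  So p(λ) = λ³ - 14λ² + 48λ - 48.
Step 2 — look for an integer root (rational root theorem: any rational root is an integer divisor of 48). Testing λ = 2:
  p(2) = 8 - 56 + 96 - 48 = 0  ✓
  Dividing out (λ - 2): p(λ) = (λ - 2)(λ² - 12λ + 24).
Step 3 — remaining eigenvalues from the quadratic λ² - 12λ + 24 = 0:
  Δ = 12² - 4·24 = 144 - 96 = 48,  λ = (12 ± √48)/2 = (12 ± 6.9282)/2 ≈ 9.4641 or 2.5359.
  Sorted: λ_1 = 9.4641,  λ_2 = 2.5359,  λ_3 = 2  (check: sum = 14 = tr ✓).

Step 4 — unit eigenvector for λ_1 ≈ 9.4641: v spans the null space of (Sigma - λ_1 I), whose rows are
  r_1 = (-1.4641, -2, 2),  r_2 = (-2, -6.4641, -1),  r_3 = (2, -1, -6.4641).
  v is orthogonal to every row, so take v ∝ r_1 × r_2 = ((-2)·(-1) - (2)·(-6.4641), (2)·(-2) - (-1.4641)·(-1), (-1.4641)·(-6.4641) - (-2)·(-2)) ≈ (14.9282, -5.4641, 5.4641).
  Let u = (14.9282, -5.4641, 5.4641).
  ||u|| = √((14.9282)² + (-5.4641)² + (5.4641)²) = √(282.5641) ≈ 16.8096,  v_1 = u/||u|| ≈ (0.8881, -0.3251, 0.3251) (||v_1|| = 1).

λ_1 = 9.4641,  λ_2 = 2.5359,  λ_3 = 2;  v_1 ≈ (0.8881, -0.3251, 0.3251)


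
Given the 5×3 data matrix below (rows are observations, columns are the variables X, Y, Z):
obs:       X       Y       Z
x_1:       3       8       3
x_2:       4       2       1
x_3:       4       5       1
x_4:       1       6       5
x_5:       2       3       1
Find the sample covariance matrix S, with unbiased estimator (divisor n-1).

Step 1 — column means:
  mean(X) = (3 + 4 + 4 + 1 + 2) / 5 = 14/5 = 2.8
  mean(Y) = (8 + 2 + 5 + 6 + 3) / 5 = 24/5 = 4.8
  mean(Z) = (3 + 1 + 1 + 5 + 1) / 5 = 11/5 = 2.2

Step 2 — sample covariance S[i,j] = (1/(n-1)) · Σ_k (x_{k,i} - mean_i) · (x_{k,j} - mean_j), with n-1 = 4.
  S[X,X] = ((0.2)·(0.2) + (1.2)·(1.2) + (1.2)·(1.2) + (-1.8)·(-1.8) + (-0.8)·(-0.8)) / 4 = 6.8/4 = 1.7
  S[X,Y] = ((0.2)·(3.2) + (1.2)·(-2.8) + (1.2)·(0.2) + (-1.8)·(1.2) + (-0.8)·(-1.8)) / 4 = -3.2/4 = -0.8
  S[X,Z] = ((0.2)·(0.8) + (1.2)·(-1.2) + (1.2)·(-1.2) + (-1.8)·(2.8) + (-0.8)·(-1.2)) / 4 = -6.8/4 = -1.7
  S[Y,Y] = ((3.2)·(3.2) + (-2.8)·(-2.8) + (0.2)·(0.2) + (1.2)·(1.2) + (-1.8)·(-1.8)) / 4 = 22.8/4 = 5.7
  S[Y,Z] = ((3.2)·(0.8) + (-2.8)·(-1.2) + (0.2)·(-1.2) + (1.2)·(2.8) + (-1.8)·(-1.2)) / 4 = 11.2/4 = 2.8
  S[Z,Z] = ((0.8)·(0.8) + (-1.2)·(-1.2) + (-1.2)·(-1.2) + (2.8)·(2.8) + (-1.2)·(-1.2)) / 4 = 12.8/4 = 3.2

S is symmetric (S[j,i] = S[i,j]). Assembling:

S = [[1.7, -0.8, -1.7],
 [-0.8, 5.7, 2.8],
 [-1.7, 2.8, 3.2]]


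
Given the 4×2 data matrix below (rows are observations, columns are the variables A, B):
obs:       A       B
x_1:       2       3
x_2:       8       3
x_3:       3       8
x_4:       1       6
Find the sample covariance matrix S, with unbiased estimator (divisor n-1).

Step 1 — column means:
  mean(A) = (2 + 8 + 3 + 1) / 4 = 14/4 = 3.5
  mean(B) = (3 + 3 + 8 + 6) / 4 = 20/4 = 5

Step 2 — sample covariance S[i,j] = (1/(n-1)) · Σ_k (x_{k,i} - mean_i) · (x_{k,j} - mean_j), with n-1 = 3.
  S[A,A] = ((-1.5)·(-1.5) + (4.5)·(4.5) + (-0.5)·(-0.5) + (-2.5)·(-2.5)) / 3 = 29/3 = 9.6667
  S[A,B] = ((-1.5)·(-2) + (4.5)·(-2) + (-0.5)·(3) + (-2.5)·(1)) / 3 = -10/3 = -3.3333
  S[B,B] = ((-2)·(-2) + (-2)·(-2) + (3)·(3) + (1)·(1)) / 3 = 18/3 = 6

S is symmetric (S[j,i] = S[i,j]). Assembling:

S = [[9.6667, -3.3333],
 [-3.3333, 6]]


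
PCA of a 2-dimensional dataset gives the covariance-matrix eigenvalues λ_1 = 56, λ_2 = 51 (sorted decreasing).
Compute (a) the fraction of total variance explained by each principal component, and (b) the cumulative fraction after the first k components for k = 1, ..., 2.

Step 1 — total variance = trace(Sigma) = Σ λ_i = 56 + 51 = 107.

Step 2 — fraction explained by component i = λ_i / Σ λ:
  PC1: 56/107 = 0.5234
  PC2: 51/107 = 0.4766

Step 3 — cumulative fraction after k components = (λ_1 + ... + λ_k) / Σ λ:
  k = 1: 56/107 = 0.5234
  k = 2: (56 + 51)/107 = 107/107 = 1

Summary (fraction, with percent):

explained: PC1 0.5234 (52.34%), PC2 0.4766 (47.66%);  cumulative: 0.5234, 1


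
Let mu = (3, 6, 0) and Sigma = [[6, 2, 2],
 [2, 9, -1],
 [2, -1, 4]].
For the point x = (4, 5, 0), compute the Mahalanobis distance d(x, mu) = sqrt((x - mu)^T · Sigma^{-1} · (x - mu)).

Step 1 — centre the observation: (x - mu) = (1, -1, 0).

Step 2 — invert Sigma (cofactor / det for 3×3, or solve directly):
  Sigma^{-1} = [[0.2333, -0.0667, -0.1333],
 [-0.0667, 0.1333, 0.0667],
 [-0.1333, 0.0667, 0.3333]].

Step 3 — form the quadratic (x - mu)^T · Sigma^{-1} · (x - mu):
  Sigma^{-1} · (x - mu) = (0.3, -0.2, -0.2).
  (x - mu)^T · [Sigma^{-1} · (x - mu)] = (1)·(0.3) + (-1)·(-0.2) + (0)·(-0.2) = 0.5.

Step 4 — take square root: d = √(0.5) ≈ 0.7071.

d(x, mu) = √(0.5) ≈ 0.7071


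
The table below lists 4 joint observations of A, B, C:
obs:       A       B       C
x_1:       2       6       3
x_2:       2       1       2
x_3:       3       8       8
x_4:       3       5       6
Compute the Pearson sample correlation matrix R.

Step 1 — column means:
  mean(A) = (2 + 2 + 3 + 3) / 4 = 10/4 = 2.5
  mean(B) = (6 + 1 + 8 + 5) / 4 = 20/4 = 5
  mean(C) = (3 + 2 + 8 + 6) / 4 = 19/4 = 4.75

Step 2 — sample variances and covariances s[i,j] = (1/(n-1)) · Σ_k (x_{k,i} - mean_i) · (x_{k,j} - mean_j), with n-1 = 3:
  s[A,A] = ((-0.5)·(-0.5) + (-0.5)·(-0.5) + (0.5)·(0.5) + (0.5)·(0.5)) / 3 = 1/3 = 0.3333
  s[A,B] = ((-0.5)·(1) + (-0.5)·(-4) + (0.5)·(3) + (0.5)·(0)) / 3 = 3/3 = 1
  s[A,C] = ((-0.5)·(-1.75) + (-0.5)·(-2.75) + (0.5)·(3.25) + (0.5)·(1.25)) / 3 = 4.5/3 = 1.5
  s[B,B] = ((1)·(1) + (-4)·(-4) + (3)·(3) + (0)·(0)) / 3 = 26/3 = 8.6667
  s[B,C] = ((1)·(-1.75) + (-4)·(-2.75) + (3)·(3.25) + (0)·(1.25)) / 3 = 19/3 = 6.3333
  s[C,C] = ((-1.75)·(-1.75) + (-2.75)·(-2.75) + (3.25)·(3.25) + (1.25)·(1.25)) / 3 = 22.75/3 = 7.5833
  Sample standard deviations s_i = √(s[i,i]):
  s(A) = √(0.3333) = 0.5774
  s(B) = √(8.6667) = 2.9439
  s(C) = √(7.5833) = 2.7538

Step 3 — r_{ij} = s_{ij} / (s_i · s_j):
  r[A,A] = 1 (diagonal).
  r[A,B] = 1 / (0.5774 · 2.9439) = 1 / 1.6997 = 0.5883
  r[A,C] = 1.5 / (0.5774 · 2.7538) = 1.5 / 1.5899 = 0.9435
  r[B,B] = 1 (diagonal).
  r[B,C] = 6.3333 / (2.9439 · 2.7538) = 6.3333 / 8.1069 = 0.7812
  r[C,C] = 1 (diagonal).

R is symmetric with unit diagonal. Assembling:

R = [[1, 0.5883, 0.9435],
 [0.5883, 1, 0.7812],
 [0.9435, 0.7812, 1]]


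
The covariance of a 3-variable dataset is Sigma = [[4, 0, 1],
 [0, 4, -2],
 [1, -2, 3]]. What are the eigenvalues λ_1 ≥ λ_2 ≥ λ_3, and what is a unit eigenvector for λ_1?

Step 1 — characteristic polynomial p(λ) = det(λI - Sigma) = λ³ - tr·λ² + c_1·λ - det, where tr = trace, c_1 = sum of the principal 2×2 minors, det = det(Sigma):
  tr = 4 + 4 + 3 = 11,
  c_1 = (4·4 - (0)²) + (4·3 - (1)²) + (4·3 - (-2)²) = 16 + 11 + 8 = 35,
  det = 4·(4·3 - (-2)²) - (0)·((0)·3 - (-2)·(1)) + (1)·((0)·(-2) - 4·(1)) = 4·(8) - (0)·(2) + (1)·(-4) = 28.
  So p(λ) = λ³ - 11λ² + 35λ - 28.
Step 2 — look for an integer root (rational root theorem: any rational root is an integer divisor of 28). Testing λ = 4:
  p(4) = 64 - 176 + 140 - 28 = 0  ✓
  Dividing out (λ - 4): p(λ) = (λ - 4)(λ² - 7λ + 7).
Step 3 — remaining eigenvalues from the quadratic λ² - 7λ + 7 = 0:
  Δ = 7² - 4·7 = 49 - 28 = 21,  λ = (7 ± √21)/2 = (7 ± 4.5826)/2 ≈ 5.7913 or 1.2087.
  Sorted: λ_1 = 5.7913,  λ_2 = 4,  λ_3 = 1.2087  (check: sum = 11 = tr ✓).

Step 4 — unit eigenvector for λ_1 ≈ 5.7913: v spans the null space of (Sigma - λ_1 I), whose rows are
  r_1 = (-1.7913, 0, 1),  r_2 = (0, -1.7913, -2),  r_3 = (1, -2, -2.7913).
  v is orthogonal to every row, so take v ∝ r_1 × r_2 = ((0)·(-2) - (1)·(-1.7913), (1)·(0) - (-1.7913)·(-2), (-1.7913)·(-1.7913) - (0)·(0)) ≈ (1.7913, -3.5826, 3.2087).
  Let u = (1.7913, -3.5826, 3.2087).
  ||u|| = √((1.7913)² + (-3.5826)² + (3.2087)²) = √(26.3394) ≈ 5.1322,  v_1 = u/||u|| ≈ (0.349, -0.6981, 0.6252) (||v_1|| = 1).

λ_1 = 5.7913,  λ_2 = 4,  λ_3 = 1.2087;  v_1 ≈ (0.349, -0.6981, 0.6252)


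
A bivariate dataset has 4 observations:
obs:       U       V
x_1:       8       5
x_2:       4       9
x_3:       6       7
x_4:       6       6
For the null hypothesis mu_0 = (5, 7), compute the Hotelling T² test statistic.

Step 1 — sample mean vector:
  mean(U) = (8 + 4 + 6 + 6) / 4 = 24/4 = 6
  mean(V) = (5 + 9 + 7 + 6) / 4 = 27/4 = 6.75
  x̄ = (6, 6.75),  deviation x̄ - mu_0 = (6, 6.75) - (5, 7) = (1, -0.25).

Step 2 — sample covariance matrix, S[i,j] = (1/(n-1)) · Σ_k (x_{k,i} - mean_i) · (x_{k,j} - mean_j), divisor n-1 = 3:
  S[U,U] = ((2)·(2) + (-2)·(-2) + (0)·(0) + (0)·(0)) / 3 = 8/3 = 2.6667
  S[U,V] = ((2)·(-1.75) + (-2)·(2.25) + (0)·(0.25) + (0)·(-0.75)) / 3 = -8/3 = -2.6667
  S[V,V] = ((-1.75)·(-1.75) + (2.25)·(2.25) + (0.25)·(0.25) + (-0.75)·(-0.75)) / 3 = 8.75/3 = 2.9167
  S = [[2.6667, -2.6667],
 [-2.6667, 2.9167]].

Step 3 — invert S. det(S) = 2.6667·2.9167 - (-2.6667)² = 0.6667.
  S^{-1} = (1/det) · [[d, -b], [-b, a]] = [[4.375, 4],
 [4, 4]].

Step 4 — quadratic form (x̄ - mu_0)^T · S^{-1} · (x̄ - mu_0):
  S^{-1} · (x̄ - mu_0) = (3.375, 3),
  (x̄ - mu_0)^T · [...] = (1)·(3.375) + (-0.25)·(3) = 2.625.

Step 5 — scale by n: T² = 4 · 2.625 = 10.5.

T² ≈ 10.5


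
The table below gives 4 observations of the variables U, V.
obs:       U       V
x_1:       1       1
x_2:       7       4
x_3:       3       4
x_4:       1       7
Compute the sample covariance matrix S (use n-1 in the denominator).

Step 1 — column means:
  mean(U) = (1 + 7 + 3 + 1) / 4 = 12/4 = 3
  mean(V) = (1 + 4 + 4 + 7) / 4 = 16/4 = 4

Step 2 — sample covariance S[i,j] = (1/(n-1)) · Σ_k (x_{k,i} - mean_i) · (x_{k,j} - mean_j), with n-1 = 3.
  S[U,U] = ((-2)·(-2) + (4)·(4) + (0)·(0) + (-2)·(-2)) / 3 = 24/3 = 8
  S[U,V] = ((-2)·(-3) + (4)·(0) + (0)·(0) + (-2)·(3)) / 3 = 0/3 = 0
  S[V,V] = ((-3)·(-3) + (0)·(0) + (0)·(0) + (3)·(3)) / 3 = 18/3 = 6

S is symmetric (S[j,i] = S[i,j]). Assembling:

S = [[8, 0],
 [0, 6]]


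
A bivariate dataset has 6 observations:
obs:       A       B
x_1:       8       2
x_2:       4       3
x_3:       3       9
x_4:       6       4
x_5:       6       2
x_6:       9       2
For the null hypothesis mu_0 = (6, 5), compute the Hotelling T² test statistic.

Step 1 — sample mean vector:
  mean(A) = (8 + 4 + 3 + 6 + 6 + 9) / 6 = 36/6 = 6
  mean(B) = (2 + 3 + 9 + 4 + 2 + 2) / 6 = 22/6 = 3.6667
  x̄ = (6, 3.6667),  deviation x̄ - mu_0 = (6, 3.6667) - (6, 5) = (0, -1.3333).

Step 2 — sample covariance matrix, S[i,j] = (1/(n-1)) · Σ_k (x_{k,i} - mean_i) · (x_{k,j} - mean_j), divisor n-1 = 5:
  S[A,A] = ((2)·(2) + (-2)·(-2) + (-3)·(-3) + (0)·(0) + (0)·(0) + (3)·(3)) / 5 = 26/5 = 5.2
  S[A,B] = ((2)·(-1.6667) + (-2)·(-0.6667) + (-3)·(5.3333) + (0)·(0.3333) + (0)·(-1.6667) + (3)·(-1.6667)) / 5 = -23/5 = -4.6
  S[B,B] = ((-1.6667)·(-1.6667) + (-0.6667)·(-0.6667) + (5.3333)·(5.3333) + (0.3333)·(0.3333) + (-1.6667)·(-1.6667) + (-1.6667)·(-1.6667)) / 5 = 37.3333/5 = 7.4667
  S = [[5.2, -4.6],
 [-4.6, 7.4667]].

Step 3 — invert S. det(S) = 5.2·7.4667 - (-4.6)² = 17.6667.
  S^{-1} = (1/det) · [[d, -b], [-b, a]] = [[0.4226, 0.2604],
 [0.2604, 0.2943]].

Step 4 — quadratic form (x̄ - mu_0)^T · S^{-1} · (x̄ - mu_0):
  S^{-1} · (x̄ - mu_0) = (-0.3472, -0.3925),
  (x̄ - mu_0)^T · [...] = (0)·(-0.3472) + (-1.3333)·(-0.3925) = 0.5233.

Step 5 — scale by n: T² = 6 · 0.5233 = 3.1396.

T² ≈ 3.1396


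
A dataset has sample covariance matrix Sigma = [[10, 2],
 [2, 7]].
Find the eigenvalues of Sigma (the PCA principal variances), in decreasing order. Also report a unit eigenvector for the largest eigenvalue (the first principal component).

Step 1 — characteristic polynomial of 2×2 Sigma:
  det(Sigma - λI) = λ² - trace · λ + det = 0.
  trace = 10 + 7 = 17, det = 10·7 - (2)² = 66.
Step 2 — discriminant:
  Δ = trace² - 4·det = 289 - 264 = 25.
Step 3 — eigenvalues:
  λ = (trace ± √Δ)/2 = (17 ± 5)/2,
  λ_1 = 11,  λ_2 = 6.

Step 4 — unit eigenvector for λ_1: solve (Sigma - λ_1 I)v = 0. First row:
  (10 - 11)·v_x + (2)·v_y = 0, i.e. (-1)·v_x + (2)·v_y = 0,
  so v ∝ (b, λ_1 - a) = (2, 1) = u.
  ||u|| = √((2)² + (1)²) = √(5) ≈ 2.2361,
  v_1 = u/||u|| ≈ (0.8944, 0.4472) (||v_1|| = 1).

λ_1 = 11,  λ_2 = 6;  v_1 ≈ (0.8944, 0.4472)


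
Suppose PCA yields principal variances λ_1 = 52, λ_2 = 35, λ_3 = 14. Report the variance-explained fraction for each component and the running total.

Step 1 — total variance = trace(Sigma) = Σ λ_i = 52 + 35 + 14 = 101.

Step 2 — fraction explained by component i = λ_i / Σ λ:
  PC1: 52/101 = 0.5149
  PC2: 35/101 = 0.3465
  PC3: 14/101 = 0.1386

Step 3 — cumulative fraction after k components = (λ_1 + ... + λ_k) / Σ λ:
  k = 1: 52/101 = 0.5149
  k = 2: (52 + 35)/101 = 87/101 = 0.8614
  k = 3: (52 + 35 + 14)/101 = 101/101 = 1

Summary (fraction, with percent):

explained: PC1 0.5149 (51.49%), PC2 0.3465 (34.65%), PC3 0.1386 (13.86%);  cumulative: 0.5149, 0.8614, 1


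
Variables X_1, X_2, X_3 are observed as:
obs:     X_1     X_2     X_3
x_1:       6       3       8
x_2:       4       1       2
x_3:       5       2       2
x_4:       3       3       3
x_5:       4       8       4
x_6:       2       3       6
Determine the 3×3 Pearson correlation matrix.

Step 1 — column means:
  mean(X_1) = (6 + 4 + 5 + 3 + 4 + 2) / 6 = 24/6 = 4
  mean(X_2) = (3 + 1 + 2 + 3 + 8 + 3) / 6 = 20/6 = 3.3333
  mean(X_3) = (8 + 2 + 2 + 3 + 4 + 6) / 6 = 25/6 = 4.1667

Step 2 — sample variances and covariances s[i,j] = (1/(n-1)) · Σ_k (x_{k,i} - mean_i) · (x_{k,j} - mean_j), with n-1 = 5:
  s[X_1,X_1] = ((2)·(2) + (0)·(0) + (1)·(1) + (-1)·(-1) + (0)·(0) + (-2)·(-2)) / 5 = 10/5 = 2
  s[X_1,X_2] = ((2)·(-0.3333) + (0)·(-2.3333) + (1)·(-1.3333) + (-1)·(-0.3333) + (0)·(4.6667) + (-2)·(-0.3333)) / 5 = -1/5 = -0.2
  s[X_1,X_3] = ((2)·(3.8333) + (0)·(-2.1667) + (1)·(-2.1667) + (-1)·(-1.1667) + (0)·(-0.1667) + (-2)·(1.8333)) / 5 = 3/5 = 0.6
  s[X_2,X_2] = ((-0.3333)·(-0.3333) + (-2.3333)·(-2.3333) + (-1.3333)·(-1.3333) + (-0.3333)·(-0.3333) + (4.6667)·(4.6667) + (-0.3333)·(-0.3333)) / 5 = 29.3333/5 = 5.8667
  s[X_2,X_3] = ((-0.3333)·(3.8333) + (-2.3333)·(-2.1667) + (-1.3333)·(-2.1667) + (-0.3333)·(-1.1667) + (4.6667)·(-0.1667) + (-0.3333)·(1.8333)) / 5 = 5.6667/5 = 1.1333
  s[X_3,X_3] = ((3.8333)·(3.8333) + (-2.1667)·(-2.1667) + (-2.1667)·(-2.1667) + (-1.1667)·(-1.1667) + (-0.1667)·(-0.1667) + (1.8333)·(1.8333)) / 5 = 28.8333/5 = 5.7667
  Sample standard deviations s_i = √(s[i,i]):
  s(X_1) = √(2) = 1.4142
  s(X_2) = √(5.8667) = 2.4221
  s(X_3) = √(5.7667) = 2.4014

Step 3 — r_{ij} = s_{ij} / (s_i · s_j):
  r[X_1,X_1] = 1 (diagonal).
  r[X_1,X_2] = -0.2 / (1.4142 · 2.4221) = -0.2 / 3.4254 = -0.0584
  r[X_1,X_3] = 0.6 / (1.4142 · 2.4014) = 0.6 / 3.3961 = 0.1767
  r[X_2,X_2] = 1 (diagonal).
  r[X_2,X_3] = 1.1333 / (2.4221 · 2.4014) = 1.1333 / 5.8165 = 0.1948
  r[X_3,X_3] = 1 (diagonal).

R is symmetric with unit diagonal. Assembling:

R = [[1, -0.0584, 0.1767],
 [-0.0584, 1, 0.1948],
 [0.1767, 0.1948, 1]]


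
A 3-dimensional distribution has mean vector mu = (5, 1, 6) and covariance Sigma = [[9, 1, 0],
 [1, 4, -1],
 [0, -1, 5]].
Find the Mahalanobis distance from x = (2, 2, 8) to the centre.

Step 1 — centre the observation: (x - mu) = (-3, 1, 2).

Step 2 — invert Sigma (cofactor / det for 3×3, or solve directly):
  Sigma^{-1} = [[0.1145, -0.0301, -0.006],
 [-0.0301, 0.2711, 0.0542],
 [-0.006, 0.0542, 0.2108]].

Step 3 — form the quadratic (x - mu)^T · Sigma^{-1} · (x - mu):
  Sigma^{-1} · (x - mu) = (-0.3855, 0.4699, 0.494).
  (x - mu)^T · [Sigma^{-1} · (x - mu)] = (-3)·(-0.3855) + (1)·(0.4699) + (2)·(0.494) = 2.6145.

Step 4 — take square root: d = √(2.6145) ≈ 1.6169.

d(x, mu) = √(2.6145) ≈ 1.6169


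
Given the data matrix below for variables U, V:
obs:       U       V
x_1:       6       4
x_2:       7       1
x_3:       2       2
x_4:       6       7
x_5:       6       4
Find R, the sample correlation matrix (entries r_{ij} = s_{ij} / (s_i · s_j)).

Step 1 — column means:
  mean(U) = (6 + 7 + 2 + 6 + 6) / 5 = 27/5 = 5.4
  mean(V) = (4 + 1 + 2 + 7 + 4) / 5 = 18/5 = 3.6

Step 2 — sample variances and covariances s[i,j] = (1/(n-1)) · Σ_k (x_{k,i} - mean_i) · (x_{k,j} - mean_j), with n-1 = 4:
  s[U,U] = ((0.6)·(0.6) + (1.6)·(1.6) + (-3.4)·(-3.4) + (0.6)·(0.6) + (0.6)·(0.6)) / 4 = 15.2/4 = 3.8
  s[U,V] = ((0.6)·(0.4) + (1.6)·(-2.6) + (-3.4)·(-1.6) + (0.6)·(3.4) + (0.6)·(0.4)) / 4 = 3.8/4 = 0.95
  s[V,V] = ((0.4)·(0.4) + (-2.6)·(-2.6) + (-1.6)·(-1.6) + (3.4)·(3.4) + (0.4)·(0.4)) / 4 = 21.2/4 = 5.3
  Sample standard deviations s_i = √(s[i,i]):
  s(U) = √(3.8) = 1.9494
  s(V) = √(5.3) = 2.3022

Step 3 — r_{ij} = s_{ij} / (s_i · s_j):
  r[U,U] = 1 (diagonal).
  r[U,V] = 0.95 / (1.9494 · 2.3022) = 0.95 / 4.4878 = 0.2117
  r[V,V] = 1 (diagonal).

R is symmetric with unit diagonal. Assembling:

R = [[1, 0.2117],
 [0.2117, 1]]


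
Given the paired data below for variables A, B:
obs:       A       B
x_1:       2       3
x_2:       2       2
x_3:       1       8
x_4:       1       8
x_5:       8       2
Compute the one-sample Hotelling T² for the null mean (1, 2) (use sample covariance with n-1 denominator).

Step 1 — sample mean vector:
  mean(A) = (2 + 2 + 1 + 1 + 8) / 5 = 14/5 = 2.8
  mean(B) = (3 + 2 + 8 + 8 + 2) / 5 = 23/5 = 4.6
  x̄ = (2.8, 4.6),  deviation x̄ - mu_0 = (2.8, 4.6) - (1, 2) = (1.8, 2.6).

Step 2 — sample covariance matrix, S[i,j] = (1/(n-1)) · Σ_k (x_{k,i} - mean_i) · (x_{k,j} - mean_j), divisor n-1 = 4:
  S[A,A] = ((-0.8)·(-0.8) + (-0.8)·(-0.8) + (-1.8)·(-1.8) + (-1.8)·(-1.8) + (5.2)·(5.2)) / 4 = 34.8/4 = 8.7
  S[A,B] = ((-0.8)·(-1.6) + (-0.8)·(-2.6) + (-1.8)·(3.4) + (-1.8)·(3.4) + (5.2)·(-2.6)) / 4 = -22.4/4 = -5.6
  S[B,B] = ((-1.6)·(-1.6) + (-2.6)·(-2.6) + (3.4)·(3.4) + (3.4)·(3.4) + (-2.6)·(-2.6)) / 4 = 39.2/4 = 9.8
  S = [[8.7, -5.6],
 [-5.6, 9.8]].

Step 3 — invert S. det(S) = 8.7·9.8 - (-5.6)² = 53.9.
  S^{-1} = (1/det) · [[d, -b], [-b, a]] = [[0.1818, 0.1039],
 [0.1039, 0.1614]].

Step 4 — quadratic form (x̄ - mu_0)^T · S^{-1} · (x̄ - mu_0):
  S^{-1} · (x̄ - mu_0) = (0.5974, 0.6067),
  (x̄ - mu_0)^T · [...] = (1.8)·(0.5974) + (2.6)·(0.6067) = 2.6527.

Step 5 — scale by n: T² = 5 · 2.6527 = 13.2635.

T² ≈ 13.2635


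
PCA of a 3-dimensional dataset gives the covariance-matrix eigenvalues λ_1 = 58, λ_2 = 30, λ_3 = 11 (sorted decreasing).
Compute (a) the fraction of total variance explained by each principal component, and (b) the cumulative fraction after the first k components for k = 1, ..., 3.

Step 1 — total variance = trace(Sigma) = Σ λ_i = 58 + 30 + 11 = 99.

Step 2 — fraction explained by component i = λ_i / Σ λ:
  PC1: 58/99 = 0.5859
  PC2: 30/99 = 0.303
  PC3: 11/99 = 0.1111

Step 3 — cumulative fraction after k components = (λ_1 + ... + λ_k) / Σ λ:
  k = 1: 58/99 = 0.5859
  k = 2: (58 + 30)/99 = 88/99 = 0.8889
  k = 3: (58 + 30 + 11)/99 = 99/99 = 1

Summary (fraction, with percent):

explained: PC1 0.5859 (58.59%), PC2 0.303 (30.3%), PC3 0.1111 (11.11%);  cumulative: 0.5859, 0.8889, 1


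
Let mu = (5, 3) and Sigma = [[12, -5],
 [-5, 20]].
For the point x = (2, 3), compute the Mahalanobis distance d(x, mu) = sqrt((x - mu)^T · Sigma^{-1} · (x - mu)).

Step 1 — centre the observation: (x - mu) = (-3, 0).

Step 2 — invert Sigma. det(Sigma) = 12·20 - (-5)² = 215.
  Sigma^{-1} = (1/det) · [[d, -b], [-b, a]] = [[0.093, 0.0233],
 [0.0233, 0.0558]].

Step 3 — form the quadratic (x - mu)^T · Sigma^{-1} · (x - mu):
  Sigma^{-1} · (x - mu) = (-0.2791, -0.0698).
  (x - mu)^T · [Sigma^{-1} · (x - mu)] = (-3)·(-0.2791) + (0)·(-0.0698) = 0.8372.

Step 4 — take square root: d = √(0.8372) ≈ 0.915.

d(x, mu) = √(0.8372) ≈ 0.915


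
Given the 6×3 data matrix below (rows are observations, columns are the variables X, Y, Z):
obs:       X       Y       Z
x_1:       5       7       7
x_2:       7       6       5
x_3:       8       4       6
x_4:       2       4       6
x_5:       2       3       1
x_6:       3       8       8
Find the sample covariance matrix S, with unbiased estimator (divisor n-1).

Step 1 — column means:
  mean(X) = (5 + 7 + 8 + 2 + 2 + 3) / 6 = 27/6 = 4.5
  mean(Y) = (7 + 6 + 4 + 4 + 3 + 8) / 6 = 32/6 = 5.3333
  mean(Z) = (7 + 5 + 6 + 6 + 1 + 8) / 6 = 33/6 = 5.5

Step 2 — sample covariance S[i,j] = (1/(n-1)) · Σ_k (x_{k,i} - mean_i) · (x_{k,j} - mean_j), with n-1 = 5.
  S[X,X] = ((0.5)·(0.5) + (2.5)·(2.5) + (3.5)·(3.5) + (-2.5)·(-2.5) + (-2.5)·(-2.5) + (-1.5)·(-1.5)) / 5 = 33.5/5 = 6.7
  S[X,Y] = ((0.5)·(1.6667) + (2.5)·(0.6667) + (3.5)·(-1.3333) + (-2.5)·(-1.3333) + (-2.5)·(-2.3333) + (-1.5)·(2.6667)) / 5 = 3/5 = 0.6
  S[X,Z] = ((0.5)·(1.5) + (2.5)·(-0.5) + (3.5)·(0.5) + (-2.5)·(0.5) + (-2.5)·(-4.5) + (-1.5)·(2.5)) / 5 = 7.5/5 = 1.5
  S[Y,Y] = ((1.6667)·(1.6667) + (0.6667)·(0.6667) + (-1.3333)·(-1.3333) + (-1.3333)·(-1.3333) + (-2.3333)·(-2.3333) + (2.6667)·(2.6667)) / 5 = 19.3333/5 = 3.8667
  S[Y,Z] = ((1.6667)·(1.5) + (0.6667)·(-0.5) + (-1.3333)·(0.5) + (-1.3333)·(0.5) + (-2.3333)·(-4.5) + (2.6667)·(2.5)) / 5 = 18/5 = 3.6
  S[Z,Z] = ((1.5)·(1.5) + (-0.5)·(-0.5) + (0.5)·(0.5) + (0.5)·(0.5) + (-4.5)·(-4.5) + (2.5)·(2.5)) / 5 = 29.5/5 = 5.9

S is symmetric (S[j,i] = S[i,j]). Assembling:

S = [[6.7, 0.6, 1.5],
 [0.6, 3.8667, 3.6],
 [1.5, 3.6, 5.9]]


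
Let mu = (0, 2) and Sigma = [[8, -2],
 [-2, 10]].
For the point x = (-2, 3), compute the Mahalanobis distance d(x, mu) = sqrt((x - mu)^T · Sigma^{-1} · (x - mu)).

Step 1 — centre the observation: (x - mu) = (-2, 1).

Step 2 — invert Sigma. det(Sigma) = 8·10 - (-2)² = 76.
  Sigma^{-1} = (1/det) · [[d, -b], [-b, a]] = [[0.1316, 0.0263],
 [0.0263, 0.1053]].

Step 3 — form the quadratic (x - mu)^T · Sigma^{-1} · (x - mu):
  Sigma^{-1} · (x - mu) = (-0.2368, 0.0526).
  (x - mu)^T · [Sigma^{-1} · (x - mu)] = (-2)·(-0.2368) + (1)·(0.0526) = 0.5263.

Step 4 — take square root: d = √(0.5263) ≈ 0.7255.

d(x, mu) = √(0.5263) ≈ 0.7255


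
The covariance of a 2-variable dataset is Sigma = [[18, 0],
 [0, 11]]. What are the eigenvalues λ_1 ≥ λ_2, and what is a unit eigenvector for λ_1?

Step 1 — characteristic polynomial of 2×2 Sigma:
  det(Sigma - λI) = λ² - trace · λ + det = 0.
  trace = 18 + 11 = 29, det = 18·11 - (0)² = 198.
Step 2 — discriminant:
  Δ = trace² - 4·det = 841 - 792 = 49.
Step 3 — eigenvalues:
  λ = (trace ± √Δ)/2 = (29 ± 7)/2,
  λ_1 = 18,  λ_2 = 11.

Step 4 — unit eigenvector for λ_1: Sigma is diagonal, so its eigenvectors are the coordinate axes. λ_1 = 18 is the diagonal entry on the first coordinate axis, hence
  v_1 = (1, 0) (||v_1|| = 1).

λ_1 = 18,  λ_2 = 11;  v_1 ≈ (1, 0)


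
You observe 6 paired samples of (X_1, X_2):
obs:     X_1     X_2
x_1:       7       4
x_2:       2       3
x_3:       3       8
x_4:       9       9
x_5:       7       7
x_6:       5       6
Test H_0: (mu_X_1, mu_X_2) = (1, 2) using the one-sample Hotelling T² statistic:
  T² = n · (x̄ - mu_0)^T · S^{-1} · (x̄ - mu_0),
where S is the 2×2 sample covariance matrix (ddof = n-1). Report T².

Step 1 — sample mean vector:
  mean(X_1) = (7 + 2 + 3 + 9 + 7 + 5) / 6 = 33/6 = 5.5
  mean(X_2) = (4 + 3 + 8 + 9 + 7 + 6) / 6 = 37/6 = 6.1667
  x̄ = (5.5, 6.1667),  deviation x̄ - mu_0 = (5.5, 6.1667) - (1, 2) = (4.5, 4.1667).

Step 2 — sample covariance matrix, S[i,j] = (1/(n-1)) · Σ_k (x_{k,i} - mean_i) · (x_{k,j} - mean_j), divisor n-1 = 5:
  S[X_1,X_1] = ((1.5)·(1.5) + (-3.5)·(-3.5) + (-2.5)·(-2.5) + (3.5)·(3.5) + (1.5)·(1.5) + (-0.5)·(-0.5)) / 5 = 35.5/5 = 7.1
  S[X_1,X_2] = ((1.5)·(-2.1667) + (-3.5)·(-3.1667) + (-2.5)·(1.8333) + (3.5)·(2.8333) + (1.5)·(0.8333) + (-0.5)·(-0.1667)) / 5 = 14.5/5 = 2.9
  S[X_2,X_2] = ((-2.1667)·(-2.1667) + (-3.1667)·(-3.1667) + (1.8333)·(1.8333) + (2.8333)·(2.8333) + (0.8333)·(0.8333) + (-0.1667)·(-0.1667)) / 5 = 26.8333/5 = 5.3667
  S = [[7.1, 2.9],
 [2.9, 5.3667]].

Step 3 — invert S. det(S) = 7.1·5.3667 - (2.9)² = 29.6933.
  S^{-1} = (1/det) · [[d, -b], [-b, a]] = [[0.1807, -0.0977],
 [-0.0977, 0.2391]].

Step 4 — quadratic form (x̄ - mu_0)^T · S^{-1} · (x̄ - mu_0):
  S^{-1} · (x̄ - mu_0) = (0.4064, 0.5568),
  (x̄ - mu_0)^T · [...] = (4.5)·(0.4064) + (4.1667)·(0.5568) = 4.1487.

Step 5 — scale by n: T² = 6 · 4.1487 = 24.8922.

T² ≈ 24.8922
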